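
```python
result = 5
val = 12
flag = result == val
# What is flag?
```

Trace:
`result = 5` → result = 5
`val = 12` → val = 12
`flag = result == val` → flag = False
So flag = False

Answer: False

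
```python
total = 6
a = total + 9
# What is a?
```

Trace:
`total = 6` → total = 6
`a = total + 9` → a = 15
So a = 15

Answer: 15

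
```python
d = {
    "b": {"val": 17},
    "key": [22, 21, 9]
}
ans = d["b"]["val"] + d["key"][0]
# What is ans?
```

Trace:
`d = { ...` → d = {'b': {'val': 17}, 'key': [22, 21, 9]}
`ans = d["b"]["val"] + d["key"][0]` → ans = 39
So ans = 39

Answer: 39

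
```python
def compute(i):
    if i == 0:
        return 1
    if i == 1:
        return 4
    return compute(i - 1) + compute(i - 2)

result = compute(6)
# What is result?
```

Build up from base cases: compute(0)=1, compute(1)=4, compute(2)=5, compute(3)=9, compute(4)=14, compute(5)=23, compute(6)=37

Answer: 37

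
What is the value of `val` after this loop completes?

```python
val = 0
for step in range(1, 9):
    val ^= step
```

XOR of 1 to 8
`val` takes the values: 0 → 1 → 3 → 0 → 4 → 1 → 7 → 0 → 8

Answer: 8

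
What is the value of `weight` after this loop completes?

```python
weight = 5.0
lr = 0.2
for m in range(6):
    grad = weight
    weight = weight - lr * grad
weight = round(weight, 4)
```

Gradient descent: w = 5.0 * (1 - 0.2)^6
`weight` takes the values: 5.0 → 4.0 → 3.2 → 2.56 → 2.048 → 1.6384 → 1.31072 → 1.3107

Answer: 1.3107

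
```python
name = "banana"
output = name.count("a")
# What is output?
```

Trace:
`name = "banana"` → name = 'banana'
`output = name.count("a")` → output = 3
So output = 3

Answer: 3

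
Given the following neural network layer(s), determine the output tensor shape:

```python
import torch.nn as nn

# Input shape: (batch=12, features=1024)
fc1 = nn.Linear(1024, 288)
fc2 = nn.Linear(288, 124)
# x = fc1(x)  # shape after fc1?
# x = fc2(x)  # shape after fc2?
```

Input: (12, 1024) -> after fc1: (12, 288) -> Output: (12, 124)

Answer: (12, 124)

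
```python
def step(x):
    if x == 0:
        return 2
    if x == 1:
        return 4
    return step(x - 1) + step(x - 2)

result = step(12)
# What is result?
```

Build up from base cases: step(0)=2, step(1)=4, step(2)=6, step(3)=10, step(4)=16, step(5)=26, step(6)=42, ..., step(12)=754

Answer: 754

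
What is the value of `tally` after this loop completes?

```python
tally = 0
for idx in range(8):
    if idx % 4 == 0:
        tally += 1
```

Count numbers divisible by 4 in range(8)
`tally` takes the values: 0 → 1 → 2

Answer: 2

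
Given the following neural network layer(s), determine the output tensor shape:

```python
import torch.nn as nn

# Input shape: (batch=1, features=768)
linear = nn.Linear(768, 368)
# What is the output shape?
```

Input: (1, 768) -> Output: (1, 368)

Answer: (1, 368)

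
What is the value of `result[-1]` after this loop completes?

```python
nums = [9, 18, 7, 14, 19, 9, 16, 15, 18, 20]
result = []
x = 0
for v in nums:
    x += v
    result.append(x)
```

Cumulative sum ends at 145
`result` takes the values: [] → [9] → [9, 27] → [9, 27, 34] → [9, 27, 34, 48] → [9, 27, 34, 48, 67] → [9, 27, 34, 48, 67, 76] → [9, 27, 34, 48, 67, 76, 92] → [9, 27, 34, 48, 67, 76, 92, 107] → [9, 27, 34, 48, 67, 76, 92, 107, 125] → [9, 27, 34, 48, 67, 76, 92, 107, 125, 145]
So `result[-1]` = 145

Answer: 145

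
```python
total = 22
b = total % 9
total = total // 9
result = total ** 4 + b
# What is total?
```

Trace:
`total = 22` → total = 22
`b = total % 9` → b = 4
`total = total // 9` → total = 2
`result = total ** 4 + b` → result = 20
So total = 2

Answer: 2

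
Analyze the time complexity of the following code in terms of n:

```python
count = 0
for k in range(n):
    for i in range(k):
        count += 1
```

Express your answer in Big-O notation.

Each loop level contributes: n × n. Multiplying the contributions gives O(n^2).

Answer: O(n^2)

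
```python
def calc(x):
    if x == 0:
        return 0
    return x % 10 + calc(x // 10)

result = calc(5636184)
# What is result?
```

Sum of digits of 5636184: 4 + 8 + 1 + 6 + 3 + 6 + 5 = 33

Answer: 33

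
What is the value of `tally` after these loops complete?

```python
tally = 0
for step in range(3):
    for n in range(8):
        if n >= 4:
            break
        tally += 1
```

Inner breaks at 4, outer runs 3 times
`tally` takes the values: 0 → 1 → 2 → 3 → 4 → 5 → 6 → 7 → 8 → 9 → 10 → 11 → 12

Answer: 12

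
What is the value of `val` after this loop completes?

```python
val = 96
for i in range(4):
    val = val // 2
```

Halve 4 times: 96 // 2^4 = 6
`val` takes the values: 96 → 48 → 24 → 12 → 6

Answer: 6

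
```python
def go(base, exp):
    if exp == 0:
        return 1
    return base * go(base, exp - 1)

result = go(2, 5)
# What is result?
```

go(2, 5) = 2 * 2 * 2 * 2 * 2 = 32

Answer: 32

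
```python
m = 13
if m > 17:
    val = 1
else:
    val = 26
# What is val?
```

Trace:
`m = 13` → m = 13
`if m > 17: ...` → m > 17 is False, take else branch → val = 26
So val = 26

Answer: 26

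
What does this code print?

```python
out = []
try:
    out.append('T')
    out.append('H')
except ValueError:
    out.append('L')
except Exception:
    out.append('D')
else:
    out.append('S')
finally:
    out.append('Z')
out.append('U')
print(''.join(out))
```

Execution trace: 'T' (try body) → 'H' (try body, no exception) → 'S' (else) → 'Z' (finally) → 'U' (after the try/except). Output: THSZU

Answer: THSZU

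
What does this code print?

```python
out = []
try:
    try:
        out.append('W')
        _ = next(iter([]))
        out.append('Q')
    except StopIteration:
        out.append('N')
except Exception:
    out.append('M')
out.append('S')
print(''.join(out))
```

Execution trace: 'W' (inner try body) → 'N' (inner except StopIteration) → 'S' (after the try/except). Output: WNS

Answer: WNS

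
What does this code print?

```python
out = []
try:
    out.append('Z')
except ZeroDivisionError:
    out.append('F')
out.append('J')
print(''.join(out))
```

Execution trace: 'Z' (try body, no exception) → 'J' (after the try/except). Output: ZJ

Answer: ZJ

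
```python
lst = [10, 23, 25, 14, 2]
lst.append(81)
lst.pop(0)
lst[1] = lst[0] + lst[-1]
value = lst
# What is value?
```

Trace:
`lst = [10, 23, 25, 14, 2]` → lst = [10, 23, 25, 14, 2]
`lst.append(81)` → lst = [10, 23, 25, 14, 2, 81]
`lst.pop(0)` → lst = [23, 25, 14, 2, 81]
`lst[1] = lst[0] + lst[-1]` → lst = [23, 104, 14, 2, 81]
`value = lst` → value = [23, 104, 14, 2, 81]
So value = [23, 104, 14, 2, 81]

Answer: [23, 104, 14, 2, 81]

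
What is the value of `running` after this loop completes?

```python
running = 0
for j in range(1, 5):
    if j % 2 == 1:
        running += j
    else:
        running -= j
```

Add odd, subtract even
`running` takes the values: 0 → 1 → -1 → 2 → -2

Answer: -2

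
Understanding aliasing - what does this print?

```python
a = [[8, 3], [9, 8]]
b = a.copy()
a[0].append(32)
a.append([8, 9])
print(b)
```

Key concept: shallow copy with nested lists.
Step by step:
`a = [[8, 3], [9, 8]]` → a = [[8, 3], [9, 8]]
`b = a.copy()` → b = [[8, 3], [9, 8]]
`a[0].append(32)` → a = [[8, 3, 32], [9, 8]]; b = [[8, 3, 32], [9, 8]]
`a.append([8, 9])` → a = [[8, 3, 32], [9, 8], [8, 9]]
`print(b)` → prints [[8, 3, 32], [9, 8]]

Answer: [[8, 3, 32], [9, 8]]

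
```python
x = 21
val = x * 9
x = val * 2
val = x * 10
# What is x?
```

Trace:
`x = 21` → x = 21
`val = x * 9` → val = 189
`x = val * 2` → x = 378
`val = x * 10` → val = 3780
So x = 378

Answer: 378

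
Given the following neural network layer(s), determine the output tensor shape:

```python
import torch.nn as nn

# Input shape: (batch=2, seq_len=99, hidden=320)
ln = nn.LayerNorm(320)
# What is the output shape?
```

Input: (2, 99, 320) -> Output: (2, 99, 320)

Answer: (2, 99, 320)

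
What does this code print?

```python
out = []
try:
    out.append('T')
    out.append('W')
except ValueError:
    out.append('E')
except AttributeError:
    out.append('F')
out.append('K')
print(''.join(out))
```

Execution trace: 'T' (try body) → 'W' (try body, no exception) → 'K' (after the try/except). Output: TWK

Answer: TWK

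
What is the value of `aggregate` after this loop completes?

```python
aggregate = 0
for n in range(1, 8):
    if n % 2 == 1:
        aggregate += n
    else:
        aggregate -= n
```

Add odd, subtract even
`aggregate` takes the values: 0 → 1 → -1 → 2 → -2 → 3 → -3 → 4

Answer: 4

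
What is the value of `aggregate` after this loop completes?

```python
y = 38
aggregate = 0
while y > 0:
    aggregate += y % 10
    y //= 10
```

Sum digits of 38
`aggregate` takes the values: 0 → 8 → 11

Answer: 11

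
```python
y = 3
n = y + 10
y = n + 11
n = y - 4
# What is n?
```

Trace:
`y = 3` → y = 3
`n = y + 10` → n = 13
`y = n + 11` → y = 24
`n = y - 4` → n = 20
So n = 20

Answer: 20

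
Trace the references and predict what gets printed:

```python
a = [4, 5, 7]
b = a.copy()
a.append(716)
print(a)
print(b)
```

Key concept: list.copy() creates independent copy.
Step by step:
`a = [4, 5, 7]` → a = [4, 5, 7]
`b = a.copy()` → b = [4, 5, 7]
`a.append(716)` → a = [4, 5, 7, 716]
`print(a)` → prints [4, 5, 7, 716]
`print(b)` → prints [4, 5, 7]

Answer:
[4, 5, 7, 716]
[4, 5, 7]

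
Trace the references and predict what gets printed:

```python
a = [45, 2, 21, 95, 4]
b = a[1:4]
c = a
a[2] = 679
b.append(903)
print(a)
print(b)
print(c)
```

Key concept: slice vs alias.
Step by step:
`a = [45, 2, 21, 95, 4]` → a = [45, 2, 21, 95, 4]
`b = a[1:4]` → b = [2, 21, 95]
`c = a` → c = [45, 2, 21, 95, 4] (same object as a)
`a[2] = 679` → a = [45, 2, 679, 95, 4] (same object as c); c = [45, 2, 679, 95, 4] (same object as a)
`b.append(903)` → b = [2, 21, 95, 903]
`print(a)` → prints [45, 2, 679, 95, 4]
`print(b)` → prints [2, 21, 95, 903]
`print(c)` → prints [45, 2, 679, 95, 4]

Answer:
[45, 2, 679, 95, 4]
[2, 21, 95, 903]
[45, 2, 679, 95, 4]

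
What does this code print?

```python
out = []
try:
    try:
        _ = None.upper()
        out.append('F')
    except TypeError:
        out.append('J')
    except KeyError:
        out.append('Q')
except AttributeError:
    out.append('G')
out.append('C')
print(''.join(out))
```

Execution trace: 'G' (outer except AttributeError) → 'C' (after the try/except). Output: GC

Answer: GC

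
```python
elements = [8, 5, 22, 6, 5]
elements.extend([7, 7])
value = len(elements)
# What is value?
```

Trace:
`elements = [8, 5, 22, 6, 5]` → elements = [8, 5, 22, 6, 5]
`elements.extend([7, 7])` → elements = [8, 5, 22, 6, 5, 7, 7]
`value = len(elements)` → value = 7
So value = 7

Answer: 7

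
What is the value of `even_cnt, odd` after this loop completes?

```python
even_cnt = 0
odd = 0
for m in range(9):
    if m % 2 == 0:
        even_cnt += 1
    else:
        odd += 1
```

Count evens and odds in range(9)
`even_cnt, odd` takes the values: (0, 0) → (1, 0) → (1, 1) → (2, 1) → (2, 2) → (3, 2) → (3, 3) → (4, 3) → (4, 4) → (5, 4)

Answer: 5, 4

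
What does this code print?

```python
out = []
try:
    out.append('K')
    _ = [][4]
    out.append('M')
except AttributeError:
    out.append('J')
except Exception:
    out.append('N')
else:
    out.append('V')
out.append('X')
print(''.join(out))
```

Execution trace: 'K' (try body) → 'N' (except Exception) → 'X' (after the try/except). Output: KNX

Answer: KNX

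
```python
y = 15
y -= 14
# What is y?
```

Trace:
`y = 15` → y = 15
`y -= 14` → y = 1
So y = 1

Answer: 1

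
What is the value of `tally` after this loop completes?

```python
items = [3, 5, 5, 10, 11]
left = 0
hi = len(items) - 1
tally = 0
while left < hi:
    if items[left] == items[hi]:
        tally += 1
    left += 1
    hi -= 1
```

Count matching pairs from ends
`tally` takes the values: 0

Answer: 0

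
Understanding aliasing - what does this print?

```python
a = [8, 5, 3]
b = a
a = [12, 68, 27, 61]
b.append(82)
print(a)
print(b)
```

Key concept: rebinding vs mutation: a is rebound to a new list, b still points at the original.
Step by step:
`a = [8, 5, 3]` → a = [8, 5, 3]
`b = a` → b = [8, 5, 3] (same object as a)
`a = [12, 68, 27, 61]` → a = [12, 68, 27, 61]
`b.append(82)` → b = [8, 5, 3, 82]
`print(a)` → prints [12, 68, 27, 61]
`print(b)` → prints [8, 5, 3, 82]

Answer:
[12, 68, 27, 61]
[8, 5, 3, 82]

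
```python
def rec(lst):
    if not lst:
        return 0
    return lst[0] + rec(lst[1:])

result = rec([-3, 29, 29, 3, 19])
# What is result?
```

(-3) + 29 + 29 + 3 + 19 + 0 = 77

Answer: 77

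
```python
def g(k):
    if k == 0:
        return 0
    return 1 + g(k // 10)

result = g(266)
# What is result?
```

Count of digits of 266: 3

Answer: 3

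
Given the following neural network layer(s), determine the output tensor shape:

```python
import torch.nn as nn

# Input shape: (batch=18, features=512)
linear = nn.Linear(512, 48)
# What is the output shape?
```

Input: (18, 512) -> Output: (18, 48)

Answer: (18, 48)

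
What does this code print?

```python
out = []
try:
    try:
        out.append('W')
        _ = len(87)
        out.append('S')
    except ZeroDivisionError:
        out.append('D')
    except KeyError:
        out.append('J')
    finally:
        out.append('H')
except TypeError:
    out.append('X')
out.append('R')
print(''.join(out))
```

Execution trace: 'W' (inner try body) → 'H' (inner finally) → 'X' (outer except TypeError) → 'R' (after the try/except). Output: WHXR

Answer: WHXR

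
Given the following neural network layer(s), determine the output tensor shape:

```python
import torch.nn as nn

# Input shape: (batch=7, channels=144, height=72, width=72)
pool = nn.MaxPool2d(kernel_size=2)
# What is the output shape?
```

Input: (7, 144, 72, 72) -> Output: (7, 144, 36, 36)

Answer: (7, 144, 36, 36)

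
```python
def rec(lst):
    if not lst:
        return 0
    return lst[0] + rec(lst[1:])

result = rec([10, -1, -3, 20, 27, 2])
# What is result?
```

10 + (-1) + (-3) + 20 + 27 + 2 + 0 = 55

Answer: 55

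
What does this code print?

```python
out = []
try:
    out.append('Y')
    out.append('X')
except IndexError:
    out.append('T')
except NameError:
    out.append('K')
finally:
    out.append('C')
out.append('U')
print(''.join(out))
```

Execution trace: 'Y' (try body) → 'X' (try body, no exception) → 'C' (finally) → 'U' (after the try/except). Output: YXCU

Answer: YXCU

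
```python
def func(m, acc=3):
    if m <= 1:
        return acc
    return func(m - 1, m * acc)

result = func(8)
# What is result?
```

Accumulator trace (n, acc): (8, 3) -> (7, 24) -> (6, 168) -> (5, 1008) -> (4, 5040) -> (3, 20160) -> (2, 60480) -> (1, 120960) -> return 120960

Answer: 120960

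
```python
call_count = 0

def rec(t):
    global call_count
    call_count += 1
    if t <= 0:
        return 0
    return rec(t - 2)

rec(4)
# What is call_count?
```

Linear recursion stepping by 2: 3 calls from t=4 down to ≤0.

Answer: 3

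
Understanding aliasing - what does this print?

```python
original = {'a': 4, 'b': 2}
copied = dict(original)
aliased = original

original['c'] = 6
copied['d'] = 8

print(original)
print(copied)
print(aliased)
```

Key concept: dict() creates copy, assignment creates alias.
Step by step:
`original = {'a': 4, 'b': 2}` → original = {'a': 4, 'b': 2}
`copied = dict(original)` → copied = {'a': 4, 'b': 2}
`aliased = original` → aliased = {'a': 4, 'b': 2} (same object as original)
`original['c'] = 6` → original = {'a': 4, 'b': 2, 'c': 6} (same object as aliased); aliased = {'a': 4, 'b': 2, 'c': 6} (same object as original)
`copied['d'] = 8` → copied = {'a': 4, 'b': 2, 'd': 8}
`print(original)` → prints {'a': 4, 'b': 2, 'c': 6}
`print(copied)` → prints {'a': 4, 'b': 2, 'd': 8}
`print(aliased)` → prints {'a': 4, 'b': 2, 'c': 6}

Answer:
{'a': 4, 'b': 2, 'c': 6}
{'a': 4, 'b': 2, 'd': 8}
{'a': 4, 'b': 2, 'c': 6}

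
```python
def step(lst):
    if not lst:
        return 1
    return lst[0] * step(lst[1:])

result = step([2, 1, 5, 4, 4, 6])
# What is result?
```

Product over [2, 1, 5, 4, 4, 6] = 2 * 1 * 5 * 4 * 4 * 6 = 960

Answer: 960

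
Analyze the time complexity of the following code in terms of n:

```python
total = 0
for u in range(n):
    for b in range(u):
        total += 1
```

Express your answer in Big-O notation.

Each loop level contributes: n × n. Multiplying the contributions gives O(n^2).

Answer: O(n^2)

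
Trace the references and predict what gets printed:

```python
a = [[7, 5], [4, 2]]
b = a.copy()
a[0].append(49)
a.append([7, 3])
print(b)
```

Key concept: shallow copy with nested lists.
Step by step:
`a = [[7, 5], [4, 2]]` → a = [[7, 5], [4, 2]]
`b = a.copy()` → b = [[7, 5], [4, 2]]
`a[0].append(49)` → a = [[7, 5, 49], [4, 2]]; b = [[7, 5, 49], [4, 2]]
`a.append([7, 3])` → a = [[7, 5, 49], [4, 2], [7, 3]]
`print(b)` → prints [[7, 5, 49], [4, 2]]

Answer: [[7, 5, 49], [4, 2]]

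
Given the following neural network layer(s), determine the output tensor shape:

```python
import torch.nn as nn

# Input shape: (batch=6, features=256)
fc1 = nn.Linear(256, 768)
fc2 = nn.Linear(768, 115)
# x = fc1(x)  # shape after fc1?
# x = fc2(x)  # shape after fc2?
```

Input: (6, 256) -> after fc1: (6, 768) -> Output: (6, 115)

Answer: (6, 115)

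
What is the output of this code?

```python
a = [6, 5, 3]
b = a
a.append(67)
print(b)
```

Key concept: basic list aliasing.
Step by step:
`a = [6, 5, 3]` → a = [6, 5, 3]
`b = a` → b = [6, 5, 3] (same object as a)
`a.append(67)` → a = [6, 5, 3, 67] (same object as b); b = [6, 5, 3, 67] (same object as a)
`print(b)` → prints [6, 5, 3, 67]

Answer: [6, 5, 3, 67]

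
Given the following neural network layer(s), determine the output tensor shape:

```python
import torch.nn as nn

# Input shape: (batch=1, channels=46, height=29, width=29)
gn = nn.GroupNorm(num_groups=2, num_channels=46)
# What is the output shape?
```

Input: (1, 46, 29, 29) -> Output: (1, 46, 29, 29)

Answer: (1, 46, 29, 29)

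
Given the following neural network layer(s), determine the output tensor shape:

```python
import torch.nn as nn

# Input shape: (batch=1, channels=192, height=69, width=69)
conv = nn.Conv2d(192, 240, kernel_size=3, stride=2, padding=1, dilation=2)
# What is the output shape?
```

Input: (1, 192, 69, 69) -> Output: (1, 240, 34, 34)

Answer: (1, 240, 34, 34)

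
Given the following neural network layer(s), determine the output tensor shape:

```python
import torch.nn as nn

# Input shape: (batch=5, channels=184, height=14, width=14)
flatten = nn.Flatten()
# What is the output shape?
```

Input: (5, 184, 14, 14) -> Output: (5, 36064)

Answer: (5, 36064)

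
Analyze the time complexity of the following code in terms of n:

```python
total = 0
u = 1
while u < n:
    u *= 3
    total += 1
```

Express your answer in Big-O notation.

Each loop level contributes: log n. Multiplying the contributions gives O(log n).

Answer: O(log n)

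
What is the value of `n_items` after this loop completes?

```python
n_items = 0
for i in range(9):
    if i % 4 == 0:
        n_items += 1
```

Count numbers divisible by 4 in range(9)
`n_items` takes the values: 0 → 1 → 2 → 3

Answer: 3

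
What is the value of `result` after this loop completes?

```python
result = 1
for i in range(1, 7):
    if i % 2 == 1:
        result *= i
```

Product of odd numbers 1 to 6
`result` takes the values: 1 → 3 → 15

Answer: 15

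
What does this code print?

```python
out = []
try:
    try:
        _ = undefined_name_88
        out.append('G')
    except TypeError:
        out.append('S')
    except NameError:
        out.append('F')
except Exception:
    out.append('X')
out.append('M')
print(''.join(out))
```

Execution trace: 'F' (inner except NameError) → 'M' (after the try/except). Output: FM

Answer: FM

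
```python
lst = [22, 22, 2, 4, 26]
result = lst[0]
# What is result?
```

Trace:
`lst = [22, 22, 2, 4, 26]` → lst = [22, 22, 2, 4, 26]
`result = lst[0]` → result = 22
So result = 22

Answer: 22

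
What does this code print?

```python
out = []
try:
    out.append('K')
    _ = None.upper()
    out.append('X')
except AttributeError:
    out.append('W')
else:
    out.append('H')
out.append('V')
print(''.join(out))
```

Execution trace: 'K' (try body) → 'W' (except AttributeError) → 'V' (after the try/except). Output: KWV

Answer: KWV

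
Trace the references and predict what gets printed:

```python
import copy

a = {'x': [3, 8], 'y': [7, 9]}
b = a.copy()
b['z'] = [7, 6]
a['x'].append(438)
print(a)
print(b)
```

Key concept: shallow copy of dict with mutable values.
Step by step:
`a = {'x': [3, 8], 'y': [7, 9]}` → a = {'x': [3, 8], 'y': [7, 9]}
`b = a.copy()` → b = {'x': [3, 8], 'y': [7, 9]}
`b['z'] = [7, 6]` → b = {'x': [3, 8], 'y': [7, 9], 'z': [7, 6]}
`a['x'].append(438)` → a = {'x': [3, 8, 438], 'y': [7, 9]}; b = {'x': [3, 8, 438], 'y': [7, 9], 'z': [7, 6]}
`print(a)` → prints {'x': [3, 8, 438], 'y': [7, 9]}
`print(b)` → prints {'x': [3, 8, 438], 'y': [7, 9], 'z': [7, 6]}

Answer:
{'x': [3, 8, 438], 'y': [7, 9]}
{'x': [3, 8, 438], 'y': [7, 9], 'z': [7, 6]}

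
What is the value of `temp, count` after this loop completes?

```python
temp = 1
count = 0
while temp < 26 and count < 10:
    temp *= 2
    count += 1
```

Double until >= 26 or 10 iterations
`temp, count` takes the values: (1, 0) → (2, 0) → (2, 1) → (4, 1) → (4, 2) → (8, 2) → (8, 3) → (16, 3) → (16, 4) → (32, 4) → (32, 5)

Answer: 32, 5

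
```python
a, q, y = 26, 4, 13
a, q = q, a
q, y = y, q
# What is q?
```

Trace:
`a, q, y = 26, 4, 13` → a = 26; q = 4; y = 13
`a, q = q, a` → a = 4; q = 26
`q, y = y, q` → q = 13; y = 26
So q = 13

Answer: 13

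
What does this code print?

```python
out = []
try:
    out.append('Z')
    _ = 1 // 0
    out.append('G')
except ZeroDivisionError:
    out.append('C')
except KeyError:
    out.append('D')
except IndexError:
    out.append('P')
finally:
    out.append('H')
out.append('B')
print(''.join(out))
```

Execution trace: 'Z' (try body) → 'C' (except ZeroDivisionError) → 'H' (finally) → 'B' (after the try/except). Output: ZCHB

Answer: ZCHB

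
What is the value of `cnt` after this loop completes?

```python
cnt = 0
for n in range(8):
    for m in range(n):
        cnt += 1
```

Triangle number: 0+1+2+...+7
`cnt` takes the values: 0 → 1 → 2 → 3 → 4 → 5 → 6 → 7 → 8 → 9 → 10 → 11 → 12 → 13 → 14 → 15 → 16 → 17 → 18 → 19 → 20 → 21 → 22 → 23 → 24 → 25 → 26 → 27 → 28

Answer: 28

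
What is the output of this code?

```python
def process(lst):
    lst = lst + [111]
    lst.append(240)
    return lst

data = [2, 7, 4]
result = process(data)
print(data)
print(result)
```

Key concept: rebinding parameter vs mutation.
Step by step:
`data = [2, 7, 4]` → data = [2, 7, 4]
`result = process(data)` → result = [2, 7, 4, 111, 240]
`print(data)` → prints [2, 7, 4]
`print(result)` → prints [2, 7, 4, 111, 240]

Answer:
[2, 7, 4]
[2, 7, 4, 111, 240]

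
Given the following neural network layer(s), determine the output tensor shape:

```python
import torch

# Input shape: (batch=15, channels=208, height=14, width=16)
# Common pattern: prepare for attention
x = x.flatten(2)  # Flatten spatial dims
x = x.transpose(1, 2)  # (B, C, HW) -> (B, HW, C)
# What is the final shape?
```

Input: (15, 208, 14, 16) -> after flatten(2): (15, 208, 224) -> Output: (15, 224, 208)

Answer: (15, 224, 208)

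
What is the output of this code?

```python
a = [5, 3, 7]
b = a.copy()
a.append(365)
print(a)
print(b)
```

Key concept: list.copy() creates independent copy.
Step by step:
`a = [5, 3, 7]` → a = [5, 3, 7]
`b = a.copy()` → b = [5, 3, 7]
`a.append(365)` → a = [5, 3, 7, 365]
`print(a)` → prints [5, 3, 7, 365]
`print(b)` → prints [5, 3, 7]

Answer:
[5, 3, 7, 365]
[5, 3, 7]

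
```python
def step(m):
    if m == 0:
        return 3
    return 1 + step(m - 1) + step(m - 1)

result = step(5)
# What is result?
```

step(m) = 1 + 2·step(m-1), step(0)=3. Closed form: (3+1)·2^5 - 1 = 127.

Answer: 127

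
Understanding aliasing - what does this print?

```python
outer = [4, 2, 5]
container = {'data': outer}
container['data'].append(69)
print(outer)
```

Key concept: dict holds reference to list.
Step by step:
`outer = [4, 2, 5]` → outer = [4, 2, 5]
`container = {'data': outer}` → container = {'data': [4, 2, 5]}
`container['data'].append(69)` → outer = [4, 2, 5, 69]; container = {'data': [4, 2, 5, 69]}
`print(outer)` → prints [4, 2, 5, 69]

Answer: [4, 2, 5, 69]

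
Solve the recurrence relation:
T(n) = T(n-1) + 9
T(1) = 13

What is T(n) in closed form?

Unrolling: T(n) = T(1) + 9·(n-1) = 13 + 9(n-1) = 9n + 4.

Answer: T(n) = 9n + 4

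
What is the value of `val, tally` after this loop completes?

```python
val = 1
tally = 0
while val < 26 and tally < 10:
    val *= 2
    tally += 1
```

Double until >= 26 or 10 iterations
`val, tally` takes the values: (1, 0) → (2, 0) → (2, 1) → (4, 1) → (4, 2) → (8, 2) → (8, 3) → (16, 3) → (16, 4) → (32, 4) → (32, 5)

Answer: 32, 5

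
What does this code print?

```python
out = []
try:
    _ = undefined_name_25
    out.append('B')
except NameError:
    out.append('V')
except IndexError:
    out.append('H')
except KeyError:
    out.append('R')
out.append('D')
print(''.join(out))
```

Execution trace: 'V' (except NameError) → 'D' (after the try/except). Output: VD

Answer: VD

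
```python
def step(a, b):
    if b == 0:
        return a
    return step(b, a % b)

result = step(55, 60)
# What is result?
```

step(55, 60) -> step(60, 55) -> step(55, 5) -> step(5, 0) -> 5

Answer: 5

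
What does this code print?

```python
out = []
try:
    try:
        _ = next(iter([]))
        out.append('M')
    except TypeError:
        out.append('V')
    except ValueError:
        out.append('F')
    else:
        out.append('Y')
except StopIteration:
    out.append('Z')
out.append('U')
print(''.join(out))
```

Execution trace: 'Z' (outer except StopIteration) → 'U' (after the try/except). Output: ZU

Answer: ZU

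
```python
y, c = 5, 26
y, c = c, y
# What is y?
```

Trace:
`y, c = 5, 26` → y = 5; c = 26
`y, c = c, y` → y = 26; c = 5
So y = 26

Answer: 26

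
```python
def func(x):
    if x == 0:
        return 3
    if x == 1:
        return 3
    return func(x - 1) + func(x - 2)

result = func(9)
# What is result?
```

Build up from base cases: func(0)=3, func(1)=3, func(2)=6, func(3)=9, func(4)=15, func(5)=24, func(6)=39, ..., func(9)=165

Answer: 165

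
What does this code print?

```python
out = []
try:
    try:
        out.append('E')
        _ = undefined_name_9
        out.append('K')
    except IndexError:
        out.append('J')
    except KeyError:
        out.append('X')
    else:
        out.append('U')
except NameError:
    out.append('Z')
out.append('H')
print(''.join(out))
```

Execution trace: 'E' (inner try body) → 'Z' (outer except NameError) → 'H' (after the try/except). Output: EZH

Answer: EZH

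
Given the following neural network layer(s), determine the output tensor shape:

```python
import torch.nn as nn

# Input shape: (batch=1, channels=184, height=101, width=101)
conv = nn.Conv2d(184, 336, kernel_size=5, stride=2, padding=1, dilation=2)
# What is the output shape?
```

Input: (1, 184, 101, 101) -> Output: (1, 336, 48, 48)

Answer: (1, 336, 48, 48)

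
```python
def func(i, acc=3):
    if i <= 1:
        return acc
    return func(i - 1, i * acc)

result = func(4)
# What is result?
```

Accumulator trace (n, acc): (4, 3) -> (3, 12) -> (2, 36) -> (1, 72) -> return 72

Answer: 72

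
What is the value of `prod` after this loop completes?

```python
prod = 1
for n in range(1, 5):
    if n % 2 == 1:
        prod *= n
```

Product of odd numbers 1 to 4
`prod` takes the values: 1 → 3

Answer: 3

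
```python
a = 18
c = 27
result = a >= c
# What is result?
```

Trace:
`a = 18` → a = 18
`c = 27` → c = 27
`result = a >= c` → result = False
So result = False

Answer: False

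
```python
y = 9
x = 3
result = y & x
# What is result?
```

Trace:
`y = 9` → y = 9
`x = 3` → x = 3
`result = y & x` → result = 1
So result = 1

Answer: 1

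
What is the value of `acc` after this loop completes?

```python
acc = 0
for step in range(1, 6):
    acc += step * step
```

Sum of squares 1² to 5² = 55
`acc` takes the values: 0 → 1 → 5 → 14 → 30 → 55

Answer: 55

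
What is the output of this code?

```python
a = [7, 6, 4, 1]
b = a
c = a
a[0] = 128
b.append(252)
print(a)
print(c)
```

Key concept: multiple aliases.
Step by step:
`a = [7, 6, 4, 1]` → a = [7, 6, 4, 1]
`b = a` → b = [7, 6, 4, 1] (same object as a)
`c = a` → c = [7, 6, 4, 1] (same object as a, b)
`a[0] = 128` → a = [128, 6, 4, 1] (same object as b, c); b = [128, 6, 4, 1] (same object as a, c); c = [128, 6, 4, 1] (same object as a, b)
`b.append(252)` → a = [128, 6, 4, 1, 252] (same object as b, c); b = [128, 6, 4, 1, 252] (same object as a, c); c = [128, 6, 4, 1, 252] (same object as a, b)
`print(a)` → prints [128, 6, 4, 1, 252]
`print(c)` → prints [128, 6, 4, 1, 252]

Answer:
[128, 6, 4, 1, 252]
[128, 6, 4, 1, 252]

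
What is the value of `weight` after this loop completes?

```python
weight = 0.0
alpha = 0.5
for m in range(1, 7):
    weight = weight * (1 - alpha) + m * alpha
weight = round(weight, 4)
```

Moving average with lr=0.5
`weight` takes the values: 0.0 → 0.5 → 1.25 → 2.125 → 3.0625 → 4.03125 → 5.015625 → 5.0156

Answer: 5.0156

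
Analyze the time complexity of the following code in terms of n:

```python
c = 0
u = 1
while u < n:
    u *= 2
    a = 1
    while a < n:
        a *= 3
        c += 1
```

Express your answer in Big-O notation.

Each loop level contributes: log n × log n. Multiplying the contributions gives O(log² n).

Answer: O(log² n)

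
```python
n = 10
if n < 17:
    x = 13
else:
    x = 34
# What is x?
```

Trace:
`n = 10` → n = 10
`if n < 17: ...` → n < 17 is True → x = 13
So x = 13

Answer: 13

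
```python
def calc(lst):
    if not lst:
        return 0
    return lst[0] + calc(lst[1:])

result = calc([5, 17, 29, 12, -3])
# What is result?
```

5 + 17 + 29 + 12 + (-3) + 0 = 60

Answer: 60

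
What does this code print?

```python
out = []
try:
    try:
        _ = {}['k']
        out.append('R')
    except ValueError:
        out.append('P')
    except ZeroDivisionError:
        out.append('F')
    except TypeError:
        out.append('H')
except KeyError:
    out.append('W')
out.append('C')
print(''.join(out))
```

Execution trace: 'W' (outer except KeyError) → 'C' (after the try/except). Output: WC

Answer: WC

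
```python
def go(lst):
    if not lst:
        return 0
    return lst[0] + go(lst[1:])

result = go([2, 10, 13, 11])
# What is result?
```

2 + 10 + 13 + 11 + 0 = 36

Answer: 36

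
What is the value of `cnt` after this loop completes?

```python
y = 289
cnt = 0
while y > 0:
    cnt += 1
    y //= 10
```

Count digits by repeated division by 10
`cnt` takes the values: 0 → 1 → 2 → 3

Answer: 3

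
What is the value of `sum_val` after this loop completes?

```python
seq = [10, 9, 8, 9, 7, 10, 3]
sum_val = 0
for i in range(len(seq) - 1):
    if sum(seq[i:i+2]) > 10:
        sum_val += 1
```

Count windows with sum > 10
`sum_val` takes the values: 0 → 1 → 2 → 3 → 4 → 5 → 6

Answer: 6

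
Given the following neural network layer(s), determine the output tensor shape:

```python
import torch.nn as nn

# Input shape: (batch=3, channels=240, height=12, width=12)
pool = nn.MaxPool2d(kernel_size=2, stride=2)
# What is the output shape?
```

Input: (3, 240, 12, 12) -> Output: (3, 240, 6, 6)

Answer: (3, 240, 6, 6)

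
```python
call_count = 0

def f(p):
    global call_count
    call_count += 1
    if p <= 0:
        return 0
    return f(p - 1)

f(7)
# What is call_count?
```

Linear recursion stepping by 1: 8 calls from p=7 down to ≤0.

Answer: 8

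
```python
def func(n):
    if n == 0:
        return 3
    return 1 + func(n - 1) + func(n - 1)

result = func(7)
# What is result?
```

func(n) = 1 + 2·func(n-1), func(0)=3. Closed form: (3+1)·2^7 - 1 = 511.

Answer: 511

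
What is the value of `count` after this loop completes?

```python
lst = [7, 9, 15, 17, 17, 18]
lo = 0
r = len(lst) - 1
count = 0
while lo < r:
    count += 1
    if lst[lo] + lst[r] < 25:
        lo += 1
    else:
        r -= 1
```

Steps to find pair summing to 25
`count` takes the values: 0 → 1 → 2 → 3 → 4 → 5

Answer: 5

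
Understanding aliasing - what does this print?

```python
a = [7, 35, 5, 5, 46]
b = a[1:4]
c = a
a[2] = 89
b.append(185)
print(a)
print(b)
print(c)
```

Key concept: slice vs alias.
Step by step:
`a = [7, 35, 5, 5, 46]` → a = [7, 35, 5, 5, 46]
`b = a[1:4]` → b = [35, 5, 5]
`c = a` → c = [7, 35, 5, 5, 46] (same object as a)
`a[2] = 89` → a = [7, 35, 89, 5, 46] (same object as c); c = [7, 35, 89, 5, 46] (same object as a)
`b.append(185)` → b = [35, 5, 5, 185]
`print(a)` → prints [7, 35, 89, 5, 46]
`print(b)` → prints [35, 5, 5, 185]
`print(c)` → prints [7, 35, 89, 5, 46]

Answer:
[7, 35, 89, 5, 46]
[35, 5, 5, 185]
[7, 35, 89, 5, 46]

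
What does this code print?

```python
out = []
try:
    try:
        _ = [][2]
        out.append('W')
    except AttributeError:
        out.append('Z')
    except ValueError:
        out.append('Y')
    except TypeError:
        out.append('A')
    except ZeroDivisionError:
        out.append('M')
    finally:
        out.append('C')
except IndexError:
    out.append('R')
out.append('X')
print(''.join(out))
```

Execution trace: 'C' (finally) → 'R' (outer except IndexError) → 'X' (after the try/except). Output: CRX

Answer: CRX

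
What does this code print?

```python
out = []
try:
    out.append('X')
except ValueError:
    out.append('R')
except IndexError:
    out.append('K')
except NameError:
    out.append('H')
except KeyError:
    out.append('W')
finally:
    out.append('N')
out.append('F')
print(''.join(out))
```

Execution trace: 'X' (try body, no exception) → 'N' (finally) → 'F' (after the try/except). Output: XNF

Answer: XNF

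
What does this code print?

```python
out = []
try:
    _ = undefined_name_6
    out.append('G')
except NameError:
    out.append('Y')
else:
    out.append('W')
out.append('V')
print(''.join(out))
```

Execution trace: 'Y' (except NameError) → 'V' (after the try/except). Output: YV

Answer: YV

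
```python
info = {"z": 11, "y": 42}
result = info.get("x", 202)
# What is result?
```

Trace:
`info = {"z": 11, "y": 42}` → info = {'z': 11, 'y': 42}
`result = info.get("x", 202)` → result = 202
So result = 202

Answer: 202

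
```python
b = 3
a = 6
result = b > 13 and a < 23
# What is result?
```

Trace:
`b = 3` → b = 3
`a = 6` → a = 6
`result = b > 13 and a < 23` → result = False
So result = False

Answer: False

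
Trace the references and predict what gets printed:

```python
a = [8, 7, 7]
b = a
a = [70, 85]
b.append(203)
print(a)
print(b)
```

Key concept: rebinding vs mutation: a is rebound to a new list, b still points at the original.
Step by step:
`a = [8, 7, 7]` → a = [8, 7, 7]
`b = a` → b = [8, 7, 7] (same object as a)
`a = [70, 85]` → a = [70, 85]
`b.append(203)` → b = [8, 7, 7, 203]
`print(a)` → prints [70, 85]
`print(b)` → prints [8, 7, 7, 203]

Answer:
[70, 85]
[8, 7, 7, 203]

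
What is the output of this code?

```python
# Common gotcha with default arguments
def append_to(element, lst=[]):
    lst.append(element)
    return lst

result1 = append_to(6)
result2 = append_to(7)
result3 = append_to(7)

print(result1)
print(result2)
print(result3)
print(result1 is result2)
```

Key concept: mutable default argument gotcha.
Step by step:
`result1 = append_to(6)` → result1 = [6]
`result2 = append_to(7)` → result1 = [6, 7] (same object as result2); result2 = [6, 7] (same object as result1)
`result3 = append_to(7)` → result1 = [6, 7, 7] (same object as result2, result3); result2 = [6, 7, 7] (same object as result1, result3); result3 = [6, 7, 7] (same object as result1, result2)
`print(result1)` → prints [6, 7, 7]
`print(result2)` → prints [6, 7, 7]
`print(result3)` → prints [6, 7, 7]
`print(result1 is result2)` → prints True

Answer:
[6, 7, 7]
[6, 7, 7]
[6, 7, 7]
True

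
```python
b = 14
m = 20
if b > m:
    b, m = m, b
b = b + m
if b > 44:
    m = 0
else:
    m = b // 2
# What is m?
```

Trace:
`b = 14` → b = 14
`m = 20` → m = 20
`if b > m: ...` → b > m is False → no variable changes
`b = b + m` → b = 34
`if b > 44: ...` → b > 44 is False, take else branch → m = 17
So m = 17

Answer: 17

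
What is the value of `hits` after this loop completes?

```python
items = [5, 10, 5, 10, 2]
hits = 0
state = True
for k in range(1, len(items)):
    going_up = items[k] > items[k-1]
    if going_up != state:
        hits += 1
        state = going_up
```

Count direction changes in [5, 10, 5, 10, 2]
`hits` takes the values: 0 → 1 → 2 → 3

Answer: 3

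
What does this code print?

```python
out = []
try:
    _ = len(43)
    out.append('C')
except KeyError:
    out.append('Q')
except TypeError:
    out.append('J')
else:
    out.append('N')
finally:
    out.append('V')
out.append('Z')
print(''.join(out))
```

Execution trace: 'J' (except TypeError) → 'V' (finally) → 'Z' (after the try/except). Output: JVZ

Answer: JVZ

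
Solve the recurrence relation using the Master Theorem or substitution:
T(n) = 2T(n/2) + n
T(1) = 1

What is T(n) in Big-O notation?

By Master Theorem: a=2, b=2, f(n)=n. Since log_2(2) = 1 and f(n) = Θ(n^1), Case 2 applies. T(n) = O(n log n).

Answer: O(n log n)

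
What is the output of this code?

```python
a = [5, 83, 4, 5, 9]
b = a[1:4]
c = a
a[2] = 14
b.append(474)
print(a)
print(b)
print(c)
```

Key concept: slice vs alias.
Step by step:
`a = [5, 83, 4, 5, 9]` → a = [5, 83, 4, 5, 9]
`b = a[1:4]` → b = [83, 4, 5]
`c = a` → c = [5, 83, 4, 5, 9] (same object as a)
`a[2] = 14` → a = [5, 83, 14, 5, 9] (same object as c); c = [5, 83, 14, 5, 9] (same object as a)
`b.append(474)` → b = [83, 4, 5, 474]
`print(a)` → prints [5, 83, 14, 5, 9]
`print(b)` → prints [83, 4, 5, 474]
`print(c)` → prints [5, 83, 14, 5, 9]

Answer:
[5, 83, 14, 5, 9]
[83, 4, 5, 474]
[5, 83, 14, 5, 9]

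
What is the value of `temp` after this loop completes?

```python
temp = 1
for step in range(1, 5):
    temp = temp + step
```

Start at 1, add 1 through 4
`temp` takes the values: 1 → 2 → 4 → 7 → 11

Answer: 11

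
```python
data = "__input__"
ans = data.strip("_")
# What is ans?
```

Trace:
`data = "__input__"` → data = '__input__'
`ans = data.strip("_")` → ans = 'input'
So ans = 'input'

Answer: 'input'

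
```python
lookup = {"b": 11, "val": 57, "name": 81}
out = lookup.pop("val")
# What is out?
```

Trace:
`lookup = {"b": 11, "val": 57, "name": 81}` → lookup = {'b': 11, 'val': 57, 'name': 81}
`out = lookup.pop("val")` → lookup = {'b': 11, 'name': 81}; out = 57
So out = 57

Answer: 57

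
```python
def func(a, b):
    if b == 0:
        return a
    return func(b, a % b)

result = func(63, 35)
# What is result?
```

func(63, 35) -> func(35, 28) -> func(28, 7) -> func(7, 0) -> 7

Answer: 7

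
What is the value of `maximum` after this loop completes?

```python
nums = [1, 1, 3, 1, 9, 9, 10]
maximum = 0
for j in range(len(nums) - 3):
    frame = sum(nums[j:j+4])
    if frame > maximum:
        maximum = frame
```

Max sum of 4-element window in [1, 1, 3, 1, 9, 9, 10]
`maximum` takes the values: 0 → 6 → 14 → 22 → 29

Answer: 29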